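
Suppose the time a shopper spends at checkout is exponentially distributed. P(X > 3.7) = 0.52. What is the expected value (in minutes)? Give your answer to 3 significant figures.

e^(−λ·3.7) = 0.52 ⇒ λ = −ln(0.52)/3.7 = 0.176737.
Mean = 1/λ = 5.65813 minutes.

5.66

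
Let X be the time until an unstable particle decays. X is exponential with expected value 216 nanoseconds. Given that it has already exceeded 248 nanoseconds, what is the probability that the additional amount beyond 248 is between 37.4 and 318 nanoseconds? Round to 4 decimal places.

0.6116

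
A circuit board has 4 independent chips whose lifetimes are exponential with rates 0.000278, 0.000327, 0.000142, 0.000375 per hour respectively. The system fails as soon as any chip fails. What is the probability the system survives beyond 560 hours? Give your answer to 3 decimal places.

The time to first failure is exponential with rate Σλ = 0.000278 + 0.000327 + 0.000142 + 0.000375 = 0.001122.
P(min > 560) = e^(−0.001122·560) = e^(−0.62832) ≈ 0.533.

0.533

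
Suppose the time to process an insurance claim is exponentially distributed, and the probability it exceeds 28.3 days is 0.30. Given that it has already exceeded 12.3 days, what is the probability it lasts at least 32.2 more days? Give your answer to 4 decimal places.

From e^(−λ·28.3) = 0.30, λ = −ln(0.30)/28.3 = 0.0425432.
Memoryless: P(X > 12.3+32.2 | X > 12.3) = P(X > 32.2) = e^(−0.0425432·32.2) ≈ 0.2541.

0.2541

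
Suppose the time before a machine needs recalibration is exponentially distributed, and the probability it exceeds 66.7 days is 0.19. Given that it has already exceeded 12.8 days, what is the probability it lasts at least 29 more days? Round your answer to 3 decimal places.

From e^(−λ·66.7) = 0.19, λ = −ln(0.19)/66.7 = 0.0248985.
Memoryless: P(X > 12.8+29 | X > 12.8) = P(X > 29) = e^(−0.0248985·29) ≈ 0.486.

0.486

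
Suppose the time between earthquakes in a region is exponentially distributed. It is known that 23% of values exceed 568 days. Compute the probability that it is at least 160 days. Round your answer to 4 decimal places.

0.6610

e^(−λ·568) = 0.23 ⇒ λ = −ln(0.23)/568 = 0.00258746.
P(X > 160) = e^(−0.00258746·160) = e^(−0.41399) ≈ 0.6610.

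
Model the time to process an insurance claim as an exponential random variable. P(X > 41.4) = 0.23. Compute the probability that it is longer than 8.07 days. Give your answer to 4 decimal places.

0.7509

e^(−λ·41.4) = 0.23 ⇒ λ = −ln(0.23)/41.4 = 0.0354994.
P(X > 8.07) = e^(−0.0354994·8.07) = e^(−0.28648) ≈ 0.7509.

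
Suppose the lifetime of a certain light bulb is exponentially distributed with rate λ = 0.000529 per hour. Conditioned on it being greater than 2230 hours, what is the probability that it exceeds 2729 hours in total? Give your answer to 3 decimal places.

By the memoryless property, P(X > 2230+499 | X > 2230) = P(X > 499).
P(X > 499) = e^(−0.26397) ≈ 0.768.

0.768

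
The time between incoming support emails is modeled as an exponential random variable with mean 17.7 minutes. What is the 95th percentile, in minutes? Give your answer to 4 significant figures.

53.02

The rate is λ = 1/17.7 = 0.0564972 per minute.
Set 1 − e^(−λt) = 0.95, so t = −ln(0.05)/λ = 2.9957/0.0564972 ≈ 53.0245 minutes.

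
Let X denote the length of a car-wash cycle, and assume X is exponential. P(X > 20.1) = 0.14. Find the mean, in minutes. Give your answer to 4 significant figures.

10.22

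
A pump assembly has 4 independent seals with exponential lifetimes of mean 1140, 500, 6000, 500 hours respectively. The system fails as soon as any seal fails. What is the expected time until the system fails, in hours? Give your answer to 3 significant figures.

The first failure time is exponential with rate Σλ_i = 1/1140 + 1/500 + 1/6000 + 1/500 = 0.00504386 per hour.
E[min] = 1/Σλ = 1/0.00504386 = 198.261 hours.

198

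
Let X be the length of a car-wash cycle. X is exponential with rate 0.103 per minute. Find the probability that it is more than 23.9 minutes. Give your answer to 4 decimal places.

P(X > 23.9) = e^(−λ·23.9) = e^(−2.4617) ≈ 0.0853.

0.0853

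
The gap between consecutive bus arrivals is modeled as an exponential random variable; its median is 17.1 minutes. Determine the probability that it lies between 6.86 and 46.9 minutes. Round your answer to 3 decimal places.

For an exponential, median = ln(2)/λ, so λ = ln 2 / 17.1 = 0.0405349 per minute.
P(6.86 < X < 46.9) = e^(−λ·6.86) − e^(−λ·46.9) = 0.75724 − 0.14941 ≈ 0.608.

0.608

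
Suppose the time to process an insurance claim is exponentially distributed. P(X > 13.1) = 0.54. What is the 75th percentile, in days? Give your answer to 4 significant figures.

e^(−λ·13.1) = 0.54 ⇒ λ = −ln(0.54)/13.1 = 0.0470371.
75th percentile: 1 − e^(−λt) = 0.75, t = −ln(0.25)/λ = 29.4724 days.

29.47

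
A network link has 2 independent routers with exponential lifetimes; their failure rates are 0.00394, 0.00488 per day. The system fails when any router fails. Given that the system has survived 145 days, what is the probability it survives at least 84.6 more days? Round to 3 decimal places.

0.474

Time to first failure ~ Exp(Σλ) with Σλ = 0.00882.
By memorylessness, P(T > 145+84.6 | T > 145) = P(T > 84.6) = e^(−0.00882·84.6) ≈ 0.474.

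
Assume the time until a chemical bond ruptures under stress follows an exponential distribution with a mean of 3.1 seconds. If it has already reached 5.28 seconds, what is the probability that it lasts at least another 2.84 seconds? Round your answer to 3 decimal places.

The rate is λ = 1/3.1 = 0.322581 per second.
The exponential is memoryless, so the remaining time is again Exp(λ): the condition X > 5.28 is irrelevant.
P(X > 2.84) = e^(−0.91613) ≈ 0.400.

0.400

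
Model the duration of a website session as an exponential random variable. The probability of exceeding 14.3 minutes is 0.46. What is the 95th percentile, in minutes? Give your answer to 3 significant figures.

e^(−λ·14.3) = 0.46 ⇒ λ = −ln(0.46)/14.3 = 0.0543027.
95th percentile: 1 − e^(−λt) = 0.95, t = −ln(0.05)/λ = 55.1673 minutes.

55.2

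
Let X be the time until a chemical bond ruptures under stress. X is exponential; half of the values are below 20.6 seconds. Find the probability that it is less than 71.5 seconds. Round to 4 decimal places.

0.9098

For an exponential, median = ln(2)/λ, so λ = ln 2 / 20.6 = 0.0336479 per second.
P(X ≤ 71.5) = 1 − e^(−λ·71.5) = 1 − e^(−2.4058) ≈ 0.9098.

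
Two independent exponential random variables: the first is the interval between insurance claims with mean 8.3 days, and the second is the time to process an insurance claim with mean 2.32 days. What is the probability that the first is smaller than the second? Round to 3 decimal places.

0.218

λ_1 = 1/8.3 = 0.120482, λ_2 = 1/2.32 = 0.431034.
For independent exponentials, P(the first < the second) = λ_1/(λ_1+λ_2) = 0.120482/0.551516 ≈ 0.218.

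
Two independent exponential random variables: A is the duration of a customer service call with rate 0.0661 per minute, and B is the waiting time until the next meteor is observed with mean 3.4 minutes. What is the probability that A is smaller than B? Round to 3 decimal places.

0.184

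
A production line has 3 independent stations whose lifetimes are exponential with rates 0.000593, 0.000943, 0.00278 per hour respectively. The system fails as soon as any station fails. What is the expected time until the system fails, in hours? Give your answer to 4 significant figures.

231.7

The time to first failure is exponential with rate Σλ = 0.000593 + 0.000943 + 0.00278 = 0.004316.
E[min] = 1/Σλ = 1/0.004316 = 231.696 hours.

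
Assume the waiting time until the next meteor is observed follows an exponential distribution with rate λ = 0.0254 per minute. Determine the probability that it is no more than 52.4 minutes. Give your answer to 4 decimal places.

P(X ≤ 52.4) = 1 − e^(−λ·52.4) = 1 − e^(−1.331) ≈ 0.7358.

0.7358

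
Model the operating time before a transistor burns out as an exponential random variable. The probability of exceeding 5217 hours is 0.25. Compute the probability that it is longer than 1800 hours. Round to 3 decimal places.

e^(−λ·5217) = 0.25 ⇒ λ = −ln(0.25)/5217 = 0.000265726.
P(X > 1800) = e^(−0.000265726·1800) = e^(−0.47831) ≈ 0.620.

0.620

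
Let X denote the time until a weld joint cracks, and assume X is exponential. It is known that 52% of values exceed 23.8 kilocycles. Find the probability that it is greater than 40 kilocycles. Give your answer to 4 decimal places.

e^(−λ·23.8) = 0.52 ⇒ λ = −ln(0.52)/23.8 = 0.0274759.
P(X > 40) = e^(−0.0274759·40) = e^(−1.099) ≈ 0.3332.

0.3332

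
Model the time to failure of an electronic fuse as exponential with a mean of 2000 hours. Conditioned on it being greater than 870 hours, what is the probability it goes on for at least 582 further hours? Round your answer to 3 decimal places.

The rate is λ = 1/2000 = 0.0005 per hour.
P(X > s+t | X > s) = e^(−λ(s+t))/e^(−λs) = e^(−λt), independent of s = 870.
P(X > 582) = e^(−0.291) ≈ 0.748.

0.748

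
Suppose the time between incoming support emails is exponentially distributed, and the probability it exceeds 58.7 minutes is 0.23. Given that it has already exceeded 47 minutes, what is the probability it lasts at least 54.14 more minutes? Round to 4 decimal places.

0.2578

From e^(−λ·58.7) = 0.23, λ = −ln(0.23)/58.7 = 0.0250371.
Memoryless: P(X > 47+54.14 | X > 47) = P(X > 54.14) = e^(−0.0250371·54.14) ≈ 0.2578.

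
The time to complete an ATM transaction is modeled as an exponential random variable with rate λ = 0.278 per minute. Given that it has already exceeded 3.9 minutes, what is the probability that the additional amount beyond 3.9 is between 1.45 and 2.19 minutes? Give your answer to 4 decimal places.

Memoryless: the residual past 3.9 is again Exp(λ).
P(1.45 < residual < 2.19) = e^(−λ·1.45) − e^(−λ·2.19) = 0.66825 − 0.54399 ≈ 0.1243.

0.1243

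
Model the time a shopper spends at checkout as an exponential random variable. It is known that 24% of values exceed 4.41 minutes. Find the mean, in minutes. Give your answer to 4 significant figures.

3.090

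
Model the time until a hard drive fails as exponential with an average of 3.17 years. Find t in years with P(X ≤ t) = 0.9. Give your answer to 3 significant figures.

7.30

The rate is λ = 1/3.17 = 0.315457 per year.
Set 1 − e^(−λt) = 0.9, so t = −ln(0.1)/λ = 2.3026/0.315457 ≈ 7.29919 years.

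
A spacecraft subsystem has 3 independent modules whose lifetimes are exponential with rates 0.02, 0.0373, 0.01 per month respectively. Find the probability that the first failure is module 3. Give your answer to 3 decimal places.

The time to first failure is exponential with rate Σλ = 0.02 + 0.0373 + 0.01 = 0.0673.
P(module 3 first) = λ_3/Σλ = 0.01/0.0673 ≈ 0.149.

0.149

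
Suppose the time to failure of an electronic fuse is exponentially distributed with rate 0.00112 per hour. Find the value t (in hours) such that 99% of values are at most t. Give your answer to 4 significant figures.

4112

Set 1 − e^(−λt) = 0.99, so t = −ln(0.01)/λ = 4.6052/0.00112 ≈ 4111.76 hours.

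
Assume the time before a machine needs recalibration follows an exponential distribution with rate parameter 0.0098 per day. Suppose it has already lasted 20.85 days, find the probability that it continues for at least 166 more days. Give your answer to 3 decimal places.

0.197

P(X > s+t | X > s) = e^(−λ(s+t))/e^(−λs) = e^(−λt), independent of s = 20.85.
P(X > 166) = e^(−1.6268) ≈ 0.197.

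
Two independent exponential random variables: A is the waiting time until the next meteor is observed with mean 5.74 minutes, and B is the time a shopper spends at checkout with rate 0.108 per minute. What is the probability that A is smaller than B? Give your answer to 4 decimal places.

λ_1 = 1/5.74 = 0.174216, λ_2 = 0.108.
For independent exponentials, P(A < B) = λ_1/(λ_1+λ_2) = 0.174216/0.282216 ≈ 0.6173.

0.6173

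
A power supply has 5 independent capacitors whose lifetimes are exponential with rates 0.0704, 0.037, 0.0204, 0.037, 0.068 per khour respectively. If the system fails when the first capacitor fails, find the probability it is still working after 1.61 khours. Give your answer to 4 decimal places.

0.6874

The time to first failure is exponential with rate Σλ = 0.0704 + 0.037 + 0.0204 + 0.037 + 0.068 = 0.2328.
P(min > 1.61) = e^(−0.2328·1.61) = e^(−0.37481) ≈ 0.6874.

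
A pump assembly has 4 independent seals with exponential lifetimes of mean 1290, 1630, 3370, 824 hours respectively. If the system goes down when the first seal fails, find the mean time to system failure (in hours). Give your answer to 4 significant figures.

The first failure time is exponential with rate Σλ_i = 1/1290 + 1/1630 + 1/3370 + 1/824 = 0.00289902 per hour.
E[min] = 1/Σλ = 1/0.00289902 = 344.944 hours.

344.9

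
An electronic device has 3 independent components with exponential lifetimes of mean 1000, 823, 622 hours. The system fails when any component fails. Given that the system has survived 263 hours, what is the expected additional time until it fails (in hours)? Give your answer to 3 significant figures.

262

First-failure rate Σλ = 1/1000 + 1/823 + 1/622 = 0.00382278.
By memorylessness the expected residual is 1/Σλ = 261.589 hours, regardless of the 263 already elapsed.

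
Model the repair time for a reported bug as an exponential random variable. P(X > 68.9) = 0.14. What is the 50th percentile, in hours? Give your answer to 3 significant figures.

24.3

e^(−λ·68.9) = 0.14 ⇒ λ = −ln(0.14)/68.9 = 0.0285357.
50th percentile: 1 − e^(−λt) = 0.5, t = −ln(0.5)/λ = 24.2905 hours.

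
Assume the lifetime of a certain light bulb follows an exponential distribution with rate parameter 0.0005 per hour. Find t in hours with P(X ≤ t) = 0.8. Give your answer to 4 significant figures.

3219

Set 1 − e^(−λt) = 0.8, so t = −ln(0.2)/λ = 1.6094/0.0005 ≈ 3218.88 hours.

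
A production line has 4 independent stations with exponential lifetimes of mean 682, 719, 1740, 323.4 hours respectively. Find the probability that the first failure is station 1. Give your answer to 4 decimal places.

Rates: λ_i = 1/mean_i → 0.00146628, 0.00139082, 0.000574713, 0.00309215; Σλ = 0.00652395.
P(station 1 first) = λ_1/Σλ = 0.00146628/0.00652395 ≈ 0.2248.

0.2248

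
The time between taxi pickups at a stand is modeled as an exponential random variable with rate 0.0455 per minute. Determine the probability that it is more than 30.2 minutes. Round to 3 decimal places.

0.253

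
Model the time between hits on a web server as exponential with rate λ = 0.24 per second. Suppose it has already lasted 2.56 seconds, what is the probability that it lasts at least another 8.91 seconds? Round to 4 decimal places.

P(X > s+t | X > s) = e^(−λ(s+t))/e^(−λs) = e^(−λt), independent of s = 2.56.
P(X > 8.91) = e^(−2.1384) ≈ 0.1178.

0.1178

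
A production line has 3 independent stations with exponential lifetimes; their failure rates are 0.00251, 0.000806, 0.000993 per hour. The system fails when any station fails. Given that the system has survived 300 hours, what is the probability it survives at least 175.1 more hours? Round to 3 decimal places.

0.470

Time to first failure ~ Exp(Σλ) with Σλ = 0.004309.
By memorylessness, P(T > 300+175.1 | T > 300) = P(T > 175.1) = e^(−0.004309·175.1) ≈ 0.470.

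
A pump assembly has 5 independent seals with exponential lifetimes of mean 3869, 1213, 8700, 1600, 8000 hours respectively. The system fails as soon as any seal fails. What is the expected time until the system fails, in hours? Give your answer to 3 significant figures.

513

The first failure time is exponential with rate Σλ_i = 1/3869 + 1/1213 + 1/8700 + 1/1600 + 1/8000 = 0.00194781 per hour.
E[min] = 1/Σλ = 1/0.00194781 = 513.397 hours.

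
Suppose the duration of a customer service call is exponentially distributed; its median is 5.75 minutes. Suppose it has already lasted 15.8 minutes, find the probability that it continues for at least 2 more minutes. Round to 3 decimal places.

For an exponential, median = ln(2)/λ, so λ = ln 2 / 5.75 = 0.120547 per minute.
By the memoryless property, P(X > 15.8+2 | X > 15.8) = P(X > 2).
P(X > 2) = e^(−0.24109) ≈ 0.786.

0.786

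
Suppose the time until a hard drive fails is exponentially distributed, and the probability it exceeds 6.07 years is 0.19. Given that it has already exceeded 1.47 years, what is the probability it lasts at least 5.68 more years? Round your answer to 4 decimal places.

From e^(−λ·6.07) = 0.19, λ = −ln(0.19)/6.07 = 0.273597.
Memoryless: P(X > 1.47+5.68 | X > 1.47) = P(X > 5.68) = e^(−0.273597·5.68) ≈ 0.2114.

0.2114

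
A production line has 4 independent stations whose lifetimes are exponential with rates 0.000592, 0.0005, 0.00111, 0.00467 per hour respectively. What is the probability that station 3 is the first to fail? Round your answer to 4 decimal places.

The time to first failure is exponential with rate Σλ = 0.000592 + 0.0005 + 0.00111 + 0.00467 = 0.006872.
P(station 3 first) = λ_3/Σλ = 0.00111/0.006872 ≈ 0.1615.

0.1615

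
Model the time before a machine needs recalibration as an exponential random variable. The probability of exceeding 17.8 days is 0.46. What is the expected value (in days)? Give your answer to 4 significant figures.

e^(−λ·17.8) = 0.46 ⇒ λ = −ln(0.46)/17.8 = 0.0436252.
Mean = 1/λ = 22.9225 days.

22.92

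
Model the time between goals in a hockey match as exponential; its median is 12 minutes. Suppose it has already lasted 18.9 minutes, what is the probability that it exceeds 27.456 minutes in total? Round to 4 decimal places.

0.6101

For an exponential, median = ln(2)/λ, so λ = ln 2 / 12 = 0.0577623 per minute.
The exponential is memoryless, so the remaining time is again Exp(λ): the condition X > 18.9 is irrelevant.
P(X > 8.556) = e^(−0.49421) ≈ 0.6101.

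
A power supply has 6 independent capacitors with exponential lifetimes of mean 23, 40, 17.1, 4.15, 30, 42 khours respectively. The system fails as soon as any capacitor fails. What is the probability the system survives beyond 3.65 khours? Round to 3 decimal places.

The first failure time is exponential with rate Σλ_i = 1/23 + 1/40 + 1/17.1 + 1/4.15 + 1/30 + 1/42 = 0.425065 per khour.
P(min > 3.65) = e^(−0.425065·3.65) = e^(−1.5515) ≈ 0.212.

0.212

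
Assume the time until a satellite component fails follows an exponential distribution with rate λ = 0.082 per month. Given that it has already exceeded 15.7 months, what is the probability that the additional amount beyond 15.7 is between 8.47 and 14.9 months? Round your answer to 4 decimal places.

0.2046

Memoryless: the residual past 15.7 is again Exp(λ).
P(8.47 < residual < 14.9) = e^(−λ·8.47) − e^(−λ·14.9) = 0.49930 − 0.29470 ≈ 0.2046.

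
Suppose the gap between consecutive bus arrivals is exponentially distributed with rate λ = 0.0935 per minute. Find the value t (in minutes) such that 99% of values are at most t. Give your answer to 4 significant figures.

Set 1 − e^(−λt) = 0.99, so t = −ln(0.01)/λ = 4.6052/0.0935 ≈ 49.2532 minutes.

49.25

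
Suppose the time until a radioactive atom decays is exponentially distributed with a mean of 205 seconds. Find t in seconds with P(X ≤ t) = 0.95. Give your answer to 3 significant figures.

The rate is λ = 1/205 = 0.00487805 per second.
Set 1 − e^(−λt) = 0.95, so t = −ln(0.05)/λ = 2.9957/0.00487805 ≈ 614.125 seconds.

614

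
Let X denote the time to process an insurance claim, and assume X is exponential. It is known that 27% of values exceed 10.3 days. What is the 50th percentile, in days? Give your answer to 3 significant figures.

5.45

e^(−λ·10.3) = 0.27 ⇒ λ = −ln(0.27)/10.3 = 0.12712.
50th percentile: 1 − e^(−λt) = 0.5, t = −ln(0.5)/λ = 5.45271 days.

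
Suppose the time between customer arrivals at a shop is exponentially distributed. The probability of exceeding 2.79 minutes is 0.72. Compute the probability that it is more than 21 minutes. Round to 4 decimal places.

e^(−λ·2.79) = 0.72 ⇒ λ = −ln(0.72)/2.79 = 0.117743.
P(X > 21) = e^(−0.117743·21) = e^(−2.4726) ≈ 0.0844.

0.0844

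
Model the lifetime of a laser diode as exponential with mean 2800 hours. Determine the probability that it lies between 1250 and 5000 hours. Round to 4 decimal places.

0.4722

The rate is λ = 1/2800 = 0.000357143 per hour.
P(1250 < X < 5000) = e^(−λ·1250) − e^(−λ·5000) = 0.63991 − 0.16768 ≈ 0.4722.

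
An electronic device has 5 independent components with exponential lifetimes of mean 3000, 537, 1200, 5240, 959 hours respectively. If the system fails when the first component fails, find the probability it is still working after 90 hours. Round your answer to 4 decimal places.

The first failure time is exponential with rate Σλ_i = 1/3000 + 1/537 + 1/1200 + 1/5240 + 1/959 = 0.00426246 per hour.
P(min > 90) = e^(−0.00426246·90) = e^(−0.38362) ≈ 0.6814.

0.6814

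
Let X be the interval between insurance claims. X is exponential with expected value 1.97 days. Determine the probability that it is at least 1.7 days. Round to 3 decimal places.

The rate is λ = 1/1.97 = 0.507614 per day.
P(X > 1.7) = e^(−λ·1.7) = e^(−0.86294) ≈ 0.422.

0.422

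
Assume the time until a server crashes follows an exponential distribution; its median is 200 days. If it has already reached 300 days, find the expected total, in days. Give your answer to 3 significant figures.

589

For an exponential, median = ln(2)/λ, so λ = ln 2 / 200 = 0.00346574 per day.
By memorylessness, E[X | X > 300] = 300 + 1/λ = 300 + 288.539 = 588.539 days.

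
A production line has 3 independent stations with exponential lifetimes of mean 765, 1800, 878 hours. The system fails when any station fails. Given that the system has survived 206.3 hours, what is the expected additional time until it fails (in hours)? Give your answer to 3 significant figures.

First-failure rate Σλ = 1/765 + 1/1800 + 1/878 = 0.0030017.
By memorylessness the expected residual is 1/Σλ = 333.145 hours, regardless of the 206.3 already elapsed.

333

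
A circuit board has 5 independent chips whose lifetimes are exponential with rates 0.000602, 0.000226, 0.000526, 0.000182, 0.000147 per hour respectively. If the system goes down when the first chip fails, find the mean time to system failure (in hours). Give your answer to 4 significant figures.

594.2

The time to first failure is exponential with rate Σλ = 0.000602 + 0.000226 + 0.000526 + 0.000182 + 0.000147 = 0.001683.
E[min] = 1/Σλ = 1/0.001683 = 594.177 hours.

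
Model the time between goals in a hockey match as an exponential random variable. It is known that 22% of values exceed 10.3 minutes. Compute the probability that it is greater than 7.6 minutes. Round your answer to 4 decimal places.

e^(−λ·10.3) = 0.22 ⇒ λ = −ln(0.22)/10.3 = 0.147003.
P(X > 7.6) = e^(−0.147003·7.6) = e^(−1.1172) ≈ 0.3272.

0.3272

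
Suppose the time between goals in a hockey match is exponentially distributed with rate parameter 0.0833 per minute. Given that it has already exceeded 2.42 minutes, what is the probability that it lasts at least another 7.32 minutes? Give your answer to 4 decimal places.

0.5435

By the memoryless property, P(X > 2.42+7.32 | X > 2.42) = P(X > 7.32).
P(X > 7.32) = e^(−0.60976) ≈ 0.5435.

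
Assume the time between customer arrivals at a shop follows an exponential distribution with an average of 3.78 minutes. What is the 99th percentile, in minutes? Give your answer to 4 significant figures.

The rate is λ = 1/3.78 = 0.26455 per minute.
Set 1 − e^(−λt) = 0.99, so t = −ln(0.01)/λ = 4.6052/0.26455 ≈ 17.4075 minutes.

17.41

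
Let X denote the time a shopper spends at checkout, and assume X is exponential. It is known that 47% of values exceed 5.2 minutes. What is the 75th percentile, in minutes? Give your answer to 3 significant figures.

e^(−λ·5.2) = 0.47 ⇒ λ = −ln(0.47)/5.2 = 0.145197.
75th percentile: 1 − e^(−λt) = 0.75, t = −ln(0.25)/λ = 9.5477 minutes.

9.55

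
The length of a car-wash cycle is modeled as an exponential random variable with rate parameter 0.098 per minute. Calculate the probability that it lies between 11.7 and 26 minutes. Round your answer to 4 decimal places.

P(11.7 < X < 26) = e^(−λ·11.7) − e^(−λ·26) = 0.31772 − 0.07824 ≈ 0.2395.

0.2395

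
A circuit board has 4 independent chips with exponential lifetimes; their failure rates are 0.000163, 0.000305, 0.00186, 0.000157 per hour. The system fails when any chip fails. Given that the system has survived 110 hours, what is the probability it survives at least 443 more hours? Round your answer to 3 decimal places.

Time to first failure ~ Exp(Σλ) with Σλ = 0.002485.
By memorylessness, P(T > 110+443 | T > 110) = P(T > 443) = e^(−0.002485·443) ≈ 0.333.

0.333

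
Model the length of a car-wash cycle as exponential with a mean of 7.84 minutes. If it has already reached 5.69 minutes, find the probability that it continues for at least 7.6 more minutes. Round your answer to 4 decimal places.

The rate is λ = 1/7.84 = 0.127551 per minute.
By the memoryless property, P(X > 5.69+7.6 | X > 5.69) = P(X > 7.6).
P(X > 7.6) = e^(−0.96939) ≈ 0.3793.

0.3793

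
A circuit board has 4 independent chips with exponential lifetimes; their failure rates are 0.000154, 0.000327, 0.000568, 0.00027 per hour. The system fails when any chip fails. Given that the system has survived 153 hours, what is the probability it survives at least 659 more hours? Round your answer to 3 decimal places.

Time to first failure ~ Exp(Σλ) with Σλ = 0.001319.
By memorylessness, P(T > 153+659 | T > 153) = P(T > 659) = e^(−0.001319·659) ≈ 0.419.

0.419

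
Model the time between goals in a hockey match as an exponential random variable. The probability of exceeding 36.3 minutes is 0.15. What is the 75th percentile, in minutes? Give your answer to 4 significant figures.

e^(−λ·36.3) = 0.15 ⇒ λ = −ln(0.15)/36.3 = 0.0522623.
75th percentile: 1 − e^(−λt) = 0.75, t = −ln(0.25)/λ = 26.5257 minutes.

26.53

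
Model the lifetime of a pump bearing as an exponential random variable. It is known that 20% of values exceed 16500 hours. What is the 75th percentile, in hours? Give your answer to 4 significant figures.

e^(−λ·16500) = 0.20 ⇒ λ = −ln(0.20)/16500 = 0.0000975417.
75th percentile: 1 − e^(−λt) = 0.75, t = −ln(0.25)/λ = 14212.3 hours.

14210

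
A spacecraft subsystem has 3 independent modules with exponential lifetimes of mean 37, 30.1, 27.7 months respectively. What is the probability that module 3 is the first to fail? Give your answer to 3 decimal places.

0.375

Rates: λ_i = 1/mean_i → 0.027027, 0.0332226, 0.0361011; Σλ = 0.0963507.
P(module 3 first) = λ_3/Σλ = 0.0361011/0.0963507 ≈ 0.375.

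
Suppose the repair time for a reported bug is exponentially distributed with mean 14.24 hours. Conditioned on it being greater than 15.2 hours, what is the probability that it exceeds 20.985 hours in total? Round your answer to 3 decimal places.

The rate is λ = 1/14.24 = 0.0702247 per hour.
By the memoryless property, P(X > 15.2+5.785 | X > 15.2) = P(X > 5.785).
P(X > 5.785) = e^(−0.40625) ≈ 0.666.

0.666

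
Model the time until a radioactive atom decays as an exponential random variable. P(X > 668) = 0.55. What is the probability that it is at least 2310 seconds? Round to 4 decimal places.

0.1265

e^(−λ·668) = 0.55 ⇒ λ = −ln(0.55)/668 = 0.000894966.
P(X > 2310) = e^(−0.000894966·2310) = e^(−2.0674) ≈ 0.1265.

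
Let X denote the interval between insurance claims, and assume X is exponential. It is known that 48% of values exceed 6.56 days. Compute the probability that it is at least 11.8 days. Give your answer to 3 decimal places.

e^(−λ·6.56) = 0.48 ⇒ λ = −ln(0.48)/6.56 = 0.111886.
P(X > 11.8) = e^(−0.111886·11.8) = e^(−1.3202) ≈ 0.267.

0.267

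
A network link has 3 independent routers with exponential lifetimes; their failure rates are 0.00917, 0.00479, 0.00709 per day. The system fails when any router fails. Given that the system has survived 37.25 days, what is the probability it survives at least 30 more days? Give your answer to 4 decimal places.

0.5318

Time to first failure ~ Exp(Σλ) with Σλ = 0.02105.
By memorylessness, P(T > 37.25+30 | T > 37.25) = P(T > 30) = e^(−0.02105·30) ≈ 0.5318.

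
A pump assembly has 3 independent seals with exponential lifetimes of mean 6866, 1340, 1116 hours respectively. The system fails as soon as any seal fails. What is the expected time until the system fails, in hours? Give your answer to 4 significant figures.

559.3

The first failure time is exponential with rate Σλ_i = 1/6866 + 1/1340 + 1/1116 = 0.00178797 per hour.
E[min] = 1/Σλ = 1/0.00178797 = 559.293 hours.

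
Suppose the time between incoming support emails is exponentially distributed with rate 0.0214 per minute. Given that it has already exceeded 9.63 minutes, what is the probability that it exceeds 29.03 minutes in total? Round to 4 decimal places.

0.6602

By the memoryless property, P(X > 9.63+19.4 | X > 9.63) = P(X > 19.4).
P(X > 19.4) = e^(−0.41516) ≈ 0.6602.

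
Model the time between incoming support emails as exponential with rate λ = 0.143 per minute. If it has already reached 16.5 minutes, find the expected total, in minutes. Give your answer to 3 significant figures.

23.5

By memorylessness, E[X | X > 16.5] = 16.5 + 1/λ = 16.5 + 6.99301 = 23.493 minutes.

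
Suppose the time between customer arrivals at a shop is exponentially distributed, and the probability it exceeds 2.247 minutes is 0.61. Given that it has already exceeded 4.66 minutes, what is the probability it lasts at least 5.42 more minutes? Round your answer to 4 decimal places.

0.3035

From e^(−λ·2.247) = 0.61, λ = −ln(0.61)/2.247 = 0.219981.
Memoryless: P(X > 4.66+5.42 | X > 4.66) = P(X > 5.42) = e^(−0.219981·5.42) ≈ 0.3035.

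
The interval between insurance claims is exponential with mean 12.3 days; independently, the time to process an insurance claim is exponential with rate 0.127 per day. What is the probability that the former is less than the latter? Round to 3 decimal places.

λ_1 = 1/12.3 = 0.0813008, λ_2 = 0.127.
For independent exponentials, P(the former < the latter) = λ_1/(λ_1+λ_2) = 0.0813008/0.208301 ≈ 0.390.

0.390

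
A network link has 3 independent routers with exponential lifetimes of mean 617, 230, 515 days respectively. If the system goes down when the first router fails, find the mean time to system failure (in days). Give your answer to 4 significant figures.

The first failure time is exponential with rate Σλ_i = 1/617 + 1/230 + 1/515 = 0.00791032 per day.
E[min] = 1/Σλ = 1/0.00791032 = 126.417 days.

126.4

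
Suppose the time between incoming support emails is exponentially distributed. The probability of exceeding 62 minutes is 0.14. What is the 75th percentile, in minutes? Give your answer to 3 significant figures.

e^(−λ·62) = 0.14 ⇒ λ = −ln(0.14)/62 = 0.0317115.
75th percentile: 1 − e^(−λt) = 0.75, t = −ln(0.25)/λ = 43.7158 minutes.

43.7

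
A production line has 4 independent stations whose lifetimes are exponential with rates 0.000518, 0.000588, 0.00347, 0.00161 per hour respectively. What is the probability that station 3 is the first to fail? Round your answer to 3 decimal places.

The time to first failure is exponential with rate Σλ = 0.000518 + 0.000588 + 0.00347 + 0.00161 = 0.006186.
P(station 3 first) = λ_3/Σλ = 0.00347/0.006186 ≈ 0.561.

0.561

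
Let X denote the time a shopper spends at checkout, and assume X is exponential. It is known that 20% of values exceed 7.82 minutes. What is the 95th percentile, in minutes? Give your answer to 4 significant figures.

14.56

e^(−λ·7.82) = 0.20 ⇒ λ = −ln(0.20)/7.82 = 0.20581.
95th percentile: 1 − e^(−λt) = 0.95, t = −ln(0.05)/λ = 14.5558 minutes.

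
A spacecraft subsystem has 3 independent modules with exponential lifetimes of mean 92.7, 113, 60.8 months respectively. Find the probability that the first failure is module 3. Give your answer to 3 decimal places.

0.456

Rates: λ_i = 1/mean_i → 0.0107875, 0.00884956, 0.0164474; Σλ = 0.0360844.
P(module 3 first) = λ_3/Σλ = 0.0164474/0.0360844 ≈ 0.456.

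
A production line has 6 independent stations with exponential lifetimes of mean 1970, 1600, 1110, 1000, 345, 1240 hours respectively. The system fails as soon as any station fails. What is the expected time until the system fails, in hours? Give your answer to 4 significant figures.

148.4

The first failure time is exponential with rate Σλ_i = 1/1970 + 1/1600 + 1/1110 + 1/1000 + 1/345 + 1/1240 = 0.00673852 per hour.
E[min] = 1/Σλ = 1/0.00673852 = 148.401 hours.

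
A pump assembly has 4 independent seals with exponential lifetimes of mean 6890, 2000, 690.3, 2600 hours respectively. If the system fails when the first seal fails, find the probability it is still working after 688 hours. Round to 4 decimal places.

The first failure time is exponential with rate Σλ_i = 1/6890 + 1/2000 + 1/690.3 + 1/2600 = 0.0024784 per hour.
P(min > 688) = e^(−0.0024784·688) = e^(−1.7051) ≈ 0.1817.

0.1817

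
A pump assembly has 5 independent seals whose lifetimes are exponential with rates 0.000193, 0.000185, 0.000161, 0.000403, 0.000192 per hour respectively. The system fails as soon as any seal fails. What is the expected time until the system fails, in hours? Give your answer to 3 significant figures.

882

The time to first failure is exponential with rate Σλ = 0.000193 + 0.000185 + 0.000161 + 0.000403 + 0.000192 = 0.001134.
E[min] = 1/Σλ = 1/0.001134 = 881.834 hours.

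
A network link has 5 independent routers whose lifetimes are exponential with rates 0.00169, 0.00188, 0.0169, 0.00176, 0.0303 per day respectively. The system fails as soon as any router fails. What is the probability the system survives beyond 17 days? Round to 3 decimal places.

The time to first failure is exponential with rate Σλ = 0.00169 + 0.00188 + 0.0169 + 0.00176 + 0.0303 = 0.05253.
P(min > 17) = e^(−0.05253·17) = e^(−0.89301) ≈ 0.409.

0.409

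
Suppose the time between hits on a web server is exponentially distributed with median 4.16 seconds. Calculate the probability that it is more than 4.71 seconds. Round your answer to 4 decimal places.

0.4562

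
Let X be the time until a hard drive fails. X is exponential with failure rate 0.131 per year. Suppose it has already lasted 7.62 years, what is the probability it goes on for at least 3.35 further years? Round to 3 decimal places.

P(X > s+t | X > s) = e^(−λ(s+t))/e^(−λs) = e^(−λt), independent of s = 7.62.
P(X > 3.35) = e^(−0.43885) ≈ 0.645.

0.645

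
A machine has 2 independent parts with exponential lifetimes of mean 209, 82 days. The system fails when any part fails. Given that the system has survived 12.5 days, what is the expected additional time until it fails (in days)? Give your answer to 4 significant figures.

First-failure rate Σλ = 1/209 + 1/82 = 0.0169798.
By memorylessness the expected residual is 1/Σλ = 58.8935 days, regardless of the 12.5 already elapsed.

58.89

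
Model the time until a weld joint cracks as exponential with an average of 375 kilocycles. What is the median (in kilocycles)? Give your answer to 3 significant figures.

The rate is λ = 1/375 = 0.00266667 per kilocycle.
Set 1 − e^(−λt) = 0.5, so t = −ln(0.5)/λ = 0.69315/0.00266667 ≈ 259.93 kilocycles.

260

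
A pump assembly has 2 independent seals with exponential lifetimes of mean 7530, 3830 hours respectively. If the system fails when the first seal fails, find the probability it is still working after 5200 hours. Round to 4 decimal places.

The first failure time is exponential with rate Σλ_i = 1/7530 + 1/3830 = 0.000393899 per hour.
P(min > 5200) = e^(−0.000393899·5200) = e^(−2.0483) ≈ 0.1290.

0.1290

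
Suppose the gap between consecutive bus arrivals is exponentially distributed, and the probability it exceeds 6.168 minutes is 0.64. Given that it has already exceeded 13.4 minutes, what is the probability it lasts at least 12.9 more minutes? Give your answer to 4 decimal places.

0.3932

From e^(−λ·6.168) = 0.64, λ = −ln(0.64)/6.168 = 0.0723552.
Memoryless: P(X > 13.4+12.9 | X > 13.4) = P(X > 12.9) = e^(−0.0723552·12.9) ≈ 0.3932.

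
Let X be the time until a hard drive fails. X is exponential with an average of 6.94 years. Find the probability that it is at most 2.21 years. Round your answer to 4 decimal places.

0.2727

The rate is λ = 1/6.94 = 0.144092 per year.
P(X ≤ 2.21) = 1 − e^(−λ·2.21) = 1 − e^(−0.31844) ≈ 0.2727.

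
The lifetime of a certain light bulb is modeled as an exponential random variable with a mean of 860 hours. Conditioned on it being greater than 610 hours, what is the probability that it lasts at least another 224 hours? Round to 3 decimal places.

The rate is λ = 1/860 = 0.00116279 per hour.
By the memoryless property, P(X > 610+224 | X > 610) = P(X > 224).
P(X > 224) = e^(−0.26047) ≈ 0.771.

0.771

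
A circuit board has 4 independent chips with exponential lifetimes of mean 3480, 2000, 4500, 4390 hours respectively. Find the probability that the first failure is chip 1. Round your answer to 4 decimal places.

Rates: λ_i = 1/mean_i → 0.000287356, 0.0005, 0.000222222, 0.00022779; Σλ = 0.00123737.
P(chip 1 first) = λ_1/Σλ = 0.000287356/0.00123737 ≈ 0.2322.

0.2322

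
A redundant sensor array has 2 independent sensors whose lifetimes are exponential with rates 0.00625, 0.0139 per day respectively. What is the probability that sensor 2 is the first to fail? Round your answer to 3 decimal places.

0.690

The time to first failure is exponential with rate Σλ = 0.00625 + 0.0139 = 0.02015.
P(sensor 2 first) = λ_2/Σλ = 0.0139/0.02015 ≈ 0.690.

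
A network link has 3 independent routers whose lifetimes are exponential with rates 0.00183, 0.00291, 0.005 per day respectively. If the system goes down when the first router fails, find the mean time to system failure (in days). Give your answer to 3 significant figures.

The time to first failure is exponential with rate Σλ = 0.00183 + 0.00291 + 0.005 = 0.00974.
E[min] = 1/Σλ = 1/0.00974 = 102.669 days.

103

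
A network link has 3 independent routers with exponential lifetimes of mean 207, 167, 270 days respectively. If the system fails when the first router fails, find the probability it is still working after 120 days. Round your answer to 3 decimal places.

The first failure time is exponential with rate Σλ_i = 1/207 + 1/167 + 1/270 = 0.0145226 per day.
P(min > 120) = e^(−0.0145226·120) = e^(−1.7427) ≈ 0.175.

0.175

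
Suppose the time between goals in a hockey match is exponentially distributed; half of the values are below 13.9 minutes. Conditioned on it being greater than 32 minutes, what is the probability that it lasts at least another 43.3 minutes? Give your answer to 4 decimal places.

0.1154

For an exponential, median = ln(2)/λ, so λ = ln 2 / 13.9 = 0.0498667 per minute.
The exponential is memoryless, so the remaining time is again Exp(λ): the condition X > 32 is irrelevant.
P(X > 43.3) = e^(−2.1592) ≈ 0.1154.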